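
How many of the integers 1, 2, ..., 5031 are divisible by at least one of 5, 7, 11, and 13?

Using inclusion–exclusion:
floor(5031/5) + floor(5031/7) + floor(5031/11) + floor(5031/13) − floor(5031/35) − floor(5031/55) − floor(5031/65) − floor(5031/77) − floor(5031/91) − floor(5031/143) + floor(5031/385) + floor(5031/455) + floor(5031/715) + floor(5031/1001) − floor(5031/5005) = 1006 + 718 + 457 + 387 − 143 − 91 − 77 − 65 − 55 − 35 + 13 + 11 + 7 + 5 − 1 = 2137

2137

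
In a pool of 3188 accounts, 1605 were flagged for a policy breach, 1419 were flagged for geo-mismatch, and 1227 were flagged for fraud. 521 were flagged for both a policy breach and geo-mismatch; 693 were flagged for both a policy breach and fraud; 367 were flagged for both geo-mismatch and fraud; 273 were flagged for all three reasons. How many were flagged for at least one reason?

By inclusion-exclusion,
|at least one| = 1605 + 1419 + 1227 − 521 − 693 − 367 + 273 = 2943

2943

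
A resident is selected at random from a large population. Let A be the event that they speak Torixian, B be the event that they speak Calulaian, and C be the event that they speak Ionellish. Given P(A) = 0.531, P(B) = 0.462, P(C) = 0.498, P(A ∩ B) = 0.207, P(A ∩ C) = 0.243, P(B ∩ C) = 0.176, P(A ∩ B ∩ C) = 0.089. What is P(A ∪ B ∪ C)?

P(A ∪ B ∪ C) = 0.531 + 0.462 + 0.498 − 0.207 − 0.243 − 0.176 + 0.089 = 0.954

0.954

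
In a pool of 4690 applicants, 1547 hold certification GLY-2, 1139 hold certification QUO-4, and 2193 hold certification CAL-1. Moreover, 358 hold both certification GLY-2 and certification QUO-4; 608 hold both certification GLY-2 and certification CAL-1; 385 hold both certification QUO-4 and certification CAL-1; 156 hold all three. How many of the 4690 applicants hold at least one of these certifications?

By inclusion-exclusion,
|at least one| = 1547 + 1139 + 2193 − 358 − 608 − 385 + 156 = 3684

3684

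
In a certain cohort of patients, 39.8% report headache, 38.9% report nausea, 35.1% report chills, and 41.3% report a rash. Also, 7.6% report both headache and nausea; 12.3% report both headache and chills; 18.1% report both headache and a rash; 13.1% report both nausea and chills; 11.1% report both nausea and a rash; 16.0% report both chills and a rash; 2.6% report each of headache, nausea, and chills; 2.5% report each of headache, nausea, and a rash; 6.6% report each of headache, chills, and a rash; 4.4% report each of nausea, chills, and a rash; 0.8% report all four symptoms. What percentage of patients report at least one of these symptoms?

92.2%

P(union) = 39.8 + 38.9 + 35.1 + 41.3 − 7.6 − 12.3 − 18.1 − 13.1 − 11.1 − 16.0 + 2.6 + 2.5 + 6.6 + 4.4 − 0.8 = 92.2%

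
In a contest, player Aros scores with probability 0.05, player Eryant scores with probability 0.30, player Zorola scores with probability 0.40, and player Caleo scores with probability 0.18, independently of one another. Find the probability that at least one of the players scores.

Independence gives P(none) = ∏(1 − pᵢ).
P(none) = (1 − 0.05) × (1 − 0.30) × (1 − 0.40) × (1 − 0.18) = 0.95 × 0.70 × 0.60 × 0.82 = 0.32718
P(at least one) = 1 − 0.32718 = 0.67282

0.67282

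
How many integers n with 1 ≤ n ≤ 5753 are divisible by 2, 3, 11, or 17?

4113

Apply inclusion-exclusion:
2876 + 1917 + 523 + 338 − 958 − 261 − 169 − 174 − 112 − 30 + 87 + 56 + 15 + 10 − 5 = 4113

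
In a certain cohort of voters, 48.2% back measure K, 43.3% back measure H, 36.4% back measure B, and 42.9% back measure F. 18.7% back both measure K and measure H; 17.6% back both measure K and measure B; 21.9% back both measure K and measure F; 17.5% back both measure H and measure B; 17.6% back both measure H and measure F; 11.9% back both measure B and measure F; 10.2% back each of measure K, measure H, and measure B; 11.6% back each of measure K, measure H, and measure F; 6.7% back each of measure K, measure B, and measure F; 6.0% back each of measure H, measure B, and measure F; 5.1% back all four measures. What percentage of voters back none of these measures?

P(union) = 48.2 + 43.3 + 36.4 + 42.9 − 18.7 − 17.6 − 21.9 − 17.5 − 17.6 − 11.9 + 10.2 + 11.6 + 6.7 + 6.0 − 5.1 = 95.0%
P(none) = 100% − 95.0% = 5.0%

5.0%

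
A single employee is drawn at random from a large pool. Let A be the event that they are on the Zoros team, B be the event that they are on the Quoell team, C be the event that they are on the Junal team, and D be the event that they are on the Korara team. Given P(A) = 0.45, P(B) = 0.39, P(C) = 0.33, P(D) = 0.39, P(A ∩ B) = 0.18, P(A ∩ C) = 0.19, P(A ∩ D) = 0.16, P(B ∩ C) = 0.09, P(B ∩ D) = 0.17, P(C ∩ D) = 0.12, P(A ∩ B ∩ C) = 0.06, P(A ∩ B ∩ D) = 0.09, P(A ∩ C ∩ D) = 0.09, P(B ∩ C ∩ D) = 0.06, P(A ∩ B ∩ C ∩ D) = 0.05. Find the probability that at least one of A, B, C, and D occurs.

Apply inclusion-exclusion:
P(A ∪ B ∪ C ∪ D) = 0.45 + 0.39 + 0.33 + 0.39 − 0.18 − 0.19 − 0.16 − 0.09 − 0.17 − 0.12 + 0.06 + 0.09 + 0.09 + 0.06 − 0.05 = 0.90

0.90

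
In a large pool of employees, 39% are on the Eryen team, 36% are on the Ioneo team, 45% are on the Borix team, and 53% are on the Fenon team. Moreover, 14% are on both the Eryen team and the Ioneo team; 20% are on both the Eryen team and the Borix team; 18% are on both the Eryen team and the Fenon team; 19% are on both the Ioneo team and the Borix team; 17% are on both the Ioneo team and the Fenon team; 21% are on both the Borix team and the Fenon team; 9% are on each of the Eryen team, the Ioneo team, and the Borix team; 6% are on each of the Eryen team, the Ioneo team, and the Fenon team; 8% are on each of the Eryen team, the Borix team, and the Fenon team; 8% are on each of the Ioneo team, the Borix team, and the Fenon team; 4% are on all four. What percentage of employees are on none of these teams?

Apply inclusion-exclusion:
P(union) = 39 + 36 + 45 + 53 − 14 − 20 − 18 − 19 − 17 − 21 + 9 + 6 + 8 + 8 − 4 = 91%
P(none) = 100% − 91% = 9%

9%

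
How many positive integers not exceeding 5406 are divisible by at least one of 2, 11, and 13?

⌊5406/2⌋ + ⌊5406/11⌋ + ⌊5406/13⌋ − ⌊5406/22⌋ − ⌊5406/26⌋ − ⌊5406/143⌋ + ⌊5406/286⌋ = 2703 + 491 + 415 − 245 − 207 − 37 + 18 = 3138

3138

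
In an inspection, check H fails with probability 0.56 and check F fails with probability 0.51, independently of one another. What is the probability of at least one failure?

0.7844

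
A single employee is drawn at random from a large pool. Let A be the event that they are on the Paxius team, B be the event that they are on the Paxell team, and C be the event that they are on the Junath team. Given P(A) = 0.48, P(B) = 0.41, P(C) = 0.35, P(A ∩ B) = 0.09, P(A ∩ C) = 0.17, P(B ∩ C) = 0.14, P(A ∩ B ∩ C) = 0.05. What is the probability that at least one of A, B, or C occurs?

0.89

P(A ∪ B ∪ C) = 0.48 + 0.41 + 0.35 − 0.09 − 0.17 − 0.14 + 0.05 = 0.89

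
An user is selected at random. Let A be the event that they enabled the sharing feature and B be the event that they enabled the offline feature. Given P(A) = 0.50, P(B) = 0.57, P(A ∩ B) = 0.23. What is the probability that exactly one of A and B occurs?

0.61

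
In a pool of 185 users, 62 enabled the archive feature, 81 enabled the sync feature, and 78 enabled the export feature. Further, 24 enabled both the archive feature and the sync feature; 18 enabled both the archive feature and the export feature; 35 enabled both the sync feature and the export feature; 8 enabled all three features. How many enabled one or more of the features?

152

By inclusion-exclusion,
|at least one| = 62 + 81 + 78 − 24 − 18 − 35 + 8 = 152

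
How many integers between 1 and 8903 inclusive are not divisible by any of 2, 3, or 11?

⌊8903/2⌋ + ⌊8903/3⌋ + ⌊8903/11⌋ − ⌊8903/6⌋ − ⌊8903/22⌋ − ⌊8903/33⌋ + ⌊8903/66⌋ = 4451 + 2967 + 809 − 1483 − 404 − 269 + 134 = 6205
8903 − 6205 = 2698

2698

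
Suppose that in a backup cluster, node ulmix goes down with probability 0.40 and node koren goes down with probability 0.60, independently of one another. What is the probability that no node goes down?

Since the events are independent, P(none) is the product of the individual non-occurrence probabilities.
P(none) = (1 − 0.40) × (1 − 0.60) = 0.60 × 0.40 = 0.24

0.24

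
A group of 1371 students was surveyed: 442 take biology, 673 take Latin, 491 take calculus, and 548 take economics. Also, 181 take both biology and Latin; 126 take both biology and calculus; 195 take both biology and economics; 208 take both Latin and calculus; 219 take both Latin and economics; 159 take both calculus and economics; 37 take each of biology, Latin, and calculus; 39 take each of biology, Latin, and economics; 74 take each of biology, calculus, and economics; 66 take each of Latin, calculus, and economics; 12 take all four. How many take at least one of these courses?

Using inclusion–exclusion:
N(≥1) = 442 + 673 + 491 + 548 − 181 − 126 − 195 − 208 − 219 − 159 + 37 + 39 + 74 + 66 − 12 = 1270

1270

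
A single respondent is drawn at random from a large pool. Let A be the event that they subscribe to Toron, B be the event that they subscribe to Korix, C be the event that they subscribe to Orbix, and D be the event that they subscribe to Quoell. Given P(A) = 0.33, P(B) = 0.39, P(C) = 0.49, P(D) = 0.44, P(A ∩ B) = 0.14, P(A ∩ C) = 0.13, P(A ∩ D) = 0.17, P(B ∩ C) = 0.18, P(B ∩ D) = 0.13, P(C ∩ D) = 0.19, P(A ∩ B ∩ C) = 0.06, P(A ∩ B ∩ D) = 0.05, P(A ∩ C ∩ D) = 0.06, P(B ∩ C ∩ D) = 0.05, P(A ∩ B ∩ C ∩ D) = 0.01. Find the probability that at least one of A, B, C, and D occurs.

By inclusion–exclusion:
P(A ∪ B ∪ C ∪ D) = 0.33 + 0.39 + 0.49 + 0.44 − 0.14 − 0.13 − 0.17 − 0.18 − 0.13 − 0.19 + 0.06 + 0.05 + 0.06 + 0.05 − 0.01 = 0.92

0.92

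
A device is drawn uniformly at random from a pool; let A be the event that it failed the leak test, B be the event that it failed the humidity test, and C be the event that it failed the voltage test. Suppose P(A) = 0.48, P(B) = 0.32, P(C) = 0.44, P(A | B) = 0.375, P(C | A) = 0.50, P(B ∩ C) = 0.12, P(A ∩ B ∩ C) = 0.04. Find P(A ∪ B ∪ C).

P(A ∩ B) = P(B)·P(A|B) = 0.32 × 0.375 = 0.12
P(A ∩ C) = P(A)·P(C|A) = 0.48 × 0.50 = 0.24
P(A ∪ B ∪ C) = 0.48 + 0.32 + 0.44 − 0.12 − 0.24 − 0.12 + 0.04 = 0.80

0.80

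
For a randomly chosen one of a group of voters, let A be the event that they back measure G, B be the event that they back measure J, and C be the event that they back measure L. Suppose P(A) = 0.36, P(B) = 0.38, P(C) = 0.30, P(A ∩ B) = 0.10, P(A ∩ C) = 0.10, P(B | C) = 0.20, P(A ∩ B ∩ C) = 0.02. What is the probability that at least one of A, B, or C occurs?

P(B ∩ C) = P(C)·P(B|C) = 0.30 × 0.20 = 0.06
P(A ∪ B ∪ C) = 0.36 + 0.38 + 0.30 − 0.10 − 0.10 − 0.06 + 0.02 = 0.80

0.80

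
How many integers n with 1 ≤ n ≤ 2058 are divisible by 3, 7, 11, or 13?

By inclusion–exclusion:
⌊2058/3⌋ + ⌊2058/7⌋ + ⌊2058/11⌋ + ⌊2058/13⌋ − ⌊2058/21⌋ − ⌊2058/33⌋ − ⌊2058/39⌋ − ⌊2058/77⌋ − ⌊2058/91⌋ − ⌊2058/143⌋ + ⌊2058/231⌋ + ⌊2058/273⌋ + ⌊2058/429⌋ + ⌊2058/1001⌋ − ⌊2058/3003⌋ = 686 + 294 + 187 + 158 − 98 − 62 − 52 − 26 − 22 − 14 + 8 + 7 + 4 + 2 − 0 = 1072

1072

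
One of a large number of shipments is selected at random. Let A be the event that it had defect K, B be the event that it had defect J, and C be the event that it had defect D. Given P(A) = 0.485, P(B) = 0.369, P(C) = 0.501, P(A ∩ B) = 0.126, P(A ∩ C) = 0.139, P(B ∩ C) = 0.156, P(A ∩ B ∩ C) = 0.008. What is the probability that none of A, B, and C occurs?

0.058

By inclusion-exclusion,
P(A ∪ B ∪ C) = 0.485 + 0.369 + 0.501 − 0.126 − 0.139 − 0.156 + 0.008 = 0.942
P(none) = 1 − 0.942 = 0.058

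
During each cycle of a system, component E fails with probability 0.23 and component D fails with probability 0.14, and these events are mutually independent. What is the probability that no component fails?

0.6622

Independence gives P(none) = ∏(1 − pᵢ).
P(none) = (1 − 0.23) × (1 − 0.14) = 0.77 × 0.86 = 0.6622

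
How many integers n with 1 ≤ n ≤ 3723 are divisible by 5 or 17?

744 + 219 − 43 = 920

920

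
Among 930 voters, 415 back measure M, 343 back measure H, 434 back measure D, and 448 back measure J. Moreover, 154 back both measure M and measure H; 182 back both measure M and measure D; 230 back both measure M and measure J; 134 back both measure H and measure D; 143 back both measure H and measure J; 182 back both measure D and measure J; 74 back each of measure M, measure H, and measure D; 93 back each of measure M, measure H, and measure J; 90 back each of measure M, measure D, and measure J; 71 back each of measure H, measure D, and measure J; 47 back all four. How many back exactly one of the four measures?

386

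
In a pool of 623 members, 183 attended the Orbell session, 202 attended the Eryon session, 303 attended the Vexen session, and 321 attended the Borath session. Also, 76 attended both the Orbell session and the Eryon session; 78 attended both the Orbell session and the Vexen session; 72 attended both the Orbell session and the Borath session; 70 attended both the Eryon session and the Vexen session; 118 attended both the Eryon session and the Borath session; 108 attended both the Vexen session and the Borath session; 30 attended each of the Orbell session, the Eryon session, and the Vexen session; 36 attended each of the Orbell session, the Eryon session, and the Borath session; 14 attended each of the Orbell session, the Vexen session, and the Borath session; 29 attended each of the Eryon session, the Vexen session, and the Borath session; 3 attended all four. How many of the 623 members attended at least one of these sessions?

593

Apply inclusion-exclusion:
|union| = 183 + 202 + 303 + 321 − 76 − 78 − 72 − 70 − 118 − 108 + 30 + 36 + 14 + 29 − 3 = 593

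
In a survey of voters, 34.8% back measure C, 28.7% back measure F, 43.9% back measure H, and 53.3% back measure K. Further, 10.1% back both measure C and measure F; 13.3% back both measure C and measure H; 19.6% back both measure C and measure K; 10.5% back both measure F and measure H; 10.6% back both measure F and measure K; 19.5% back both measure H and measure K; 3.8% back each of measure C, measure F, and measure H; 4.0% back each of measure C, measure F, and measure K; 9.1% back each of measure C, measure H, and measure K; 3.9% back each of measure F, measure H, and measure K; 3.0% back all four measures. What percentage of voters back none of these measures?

5.1%

By inclusion–exclusion:
P(union) = 34.8 + 28.7 + 43.9 + 53.3 − 10.1 − 13.3 − 19.6 − 10.5 − 10.6 − 19.5 + 3.8 + 4.0 + 9.1 + 3.9 − 3.0 = 94.9%
P(none) = 100% − 94.9% = 5.1%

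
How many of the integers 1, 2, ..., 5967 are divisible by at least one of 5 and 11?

1627

1193 + 542 − 108 = 1627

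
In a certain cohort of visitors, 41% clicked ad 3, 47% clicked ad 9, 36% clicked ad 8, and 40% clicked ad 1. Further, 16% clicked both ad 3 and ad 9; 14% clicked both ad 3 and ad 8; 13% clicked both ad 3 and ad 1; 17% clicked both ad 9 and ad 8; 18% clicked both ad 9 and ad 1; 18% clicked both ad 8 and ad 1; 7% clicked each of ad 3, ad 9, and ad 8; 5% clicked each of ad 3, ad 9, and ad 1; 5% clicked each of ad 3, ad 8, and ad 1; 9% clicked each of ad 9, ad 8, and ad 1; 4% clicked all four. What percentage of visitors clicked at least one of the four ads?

90%

By inclusion-exclusion,
P(at least one) = 41 + 47 + 36 + 40 − 16 − 14 − 13 − 17 − 18 − 18 + 7 + 5 + 5 + 9 − 4 = 90%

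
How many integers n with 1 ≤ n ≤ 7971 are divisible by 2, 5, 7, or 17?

5398

floor(7971/2) + floor(7971/5) + floor(7971/7) + floor(7971/17) − floor(7971/10) − floor(7971/14) − floor(7971/34) − floor(7971/35) − floor(7971/85) − floor(7971/119) + floor(7971/70) + floor(7971/170) + floor(7971/238) + floor(7971/595) − floor(7971/1190) = 3985 + 1594 + 1138 + 468 − 797 − 569 − 234 − 227 − 93 − 66 + 113 + 46 + 33 + 13 − 6 = 5398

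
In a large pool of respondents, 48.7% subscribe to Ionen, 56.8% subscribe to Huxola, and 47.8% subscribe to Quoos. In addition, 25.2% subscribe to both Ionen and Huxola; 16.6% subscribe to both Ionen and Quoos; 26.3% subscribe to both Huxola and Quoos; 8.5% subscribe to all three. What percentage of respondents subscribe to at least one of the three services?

93.7%

By inclusion–exclusion:
P(≥1) = 48.7 + 56.8 + 47.8 − 25.2 − 16.6 − 26.3 + 8.5 = 93.7%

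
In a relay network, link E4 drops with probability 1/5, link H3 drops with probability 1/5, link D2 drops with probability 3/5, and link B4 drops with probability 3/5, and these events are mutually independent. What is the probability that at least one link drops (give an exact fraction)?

P(none) = (1 − 1/5) × (1 − 1/5) × (1 − 3/5) × (1 − 3/5) = 4/5 × 4/5 × 2/5 × 2/5 = 64/625
P(at least one) = 1 − 64/625 = 561/625

561/625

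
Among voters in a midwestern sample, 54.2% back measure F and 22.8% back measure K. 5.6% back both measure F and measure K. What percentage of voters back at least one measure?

71.4%

P(at least one) = 54.2 + 22.8 − 5.6 = 71.4%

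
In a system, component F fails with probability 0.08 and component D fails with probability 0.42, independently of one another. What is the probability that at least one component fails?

Since the events are independent, P(none) is the product of the individual non-occurrence probabilities.
P(none) = (1 − 0.08) × (1 − 0.42) = 0.92 × 0.58 = 0.5336
P(at least one) = 1 − 0.5336 = 0.4664

0.4664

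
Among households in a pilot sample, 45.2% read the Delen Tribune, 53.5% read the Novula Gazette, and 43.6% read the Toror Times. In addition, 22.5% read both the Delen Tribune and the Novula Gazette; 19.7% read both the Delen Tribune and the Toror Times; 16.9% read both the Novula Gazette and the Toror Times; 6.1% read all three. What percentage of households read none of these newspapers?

10.7%

P(at least one) = 45.2 + 53.5 + 43.6 − 22.5 − 19.7 − 16.9 + 6.1 = 89.3%
P(none) = 100% − 89.3% = 10.7%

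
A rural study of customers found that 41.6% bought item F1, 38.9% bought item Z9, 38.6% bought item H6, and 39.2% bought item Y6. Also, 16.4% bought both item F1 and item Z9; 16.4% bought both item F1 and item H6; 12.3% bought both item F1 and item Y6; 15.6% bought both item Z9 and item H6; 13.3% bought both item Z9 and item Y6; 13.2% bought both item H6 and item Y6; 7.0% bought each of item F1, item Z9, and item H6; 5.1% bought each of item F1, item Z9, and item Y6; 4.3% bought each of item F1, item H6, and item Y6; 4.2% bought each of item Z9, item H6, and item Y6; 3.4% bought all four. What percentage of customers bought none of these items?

Apply inclusion-exclusion:
P(≥1) = 41.6 + 38.9 + 38.6 + 39.2 − 16.4 − 16.4 − 12.3 − 15.6 − 13.3 − 13.2 + 7.0 + 5.1 + 4.3 + 4.2 − 3.4 = 88.3%
P(none) = 100% − 88.3% = 11.7%

11.7%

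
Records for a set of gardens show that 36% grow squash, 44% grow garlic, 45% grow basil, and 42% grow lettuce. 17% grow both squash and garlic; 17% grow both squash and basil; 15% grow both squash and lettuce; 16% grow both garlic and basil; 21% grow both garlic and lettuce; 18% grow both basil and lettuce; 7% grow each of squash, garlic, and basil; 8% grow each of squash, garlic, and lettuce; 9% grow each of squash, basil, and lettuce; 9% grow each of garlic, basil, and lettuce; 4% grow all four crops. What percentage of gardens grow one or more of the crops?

By inclusion–exclusion:
P(at least one) = 36 + 44 + 45 + 42 − 17 − 17 − 15 − 16 − 21 − 18 + 7 + 8 + 9 + 9 − 4 = 92%

92%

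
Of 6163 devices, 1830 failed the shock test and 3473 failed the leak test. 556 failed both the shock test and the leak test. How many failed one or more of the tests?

Inclusion–exclusion gives
N(≥1) = 1830 + 3473 − 556 = 4747

4747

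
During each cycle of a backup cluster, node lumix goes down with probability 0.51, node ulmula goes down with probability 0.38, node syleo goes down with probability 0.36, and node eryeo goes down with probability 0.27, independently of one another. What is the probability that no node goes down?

P(none) = (1 − 0.51) × (1 − 0.38) × (1 − 0.36) × (1 − 0.27) = 0.49 × 0.62 × 0.64 × 0.73 = 0.14193536

0.14193536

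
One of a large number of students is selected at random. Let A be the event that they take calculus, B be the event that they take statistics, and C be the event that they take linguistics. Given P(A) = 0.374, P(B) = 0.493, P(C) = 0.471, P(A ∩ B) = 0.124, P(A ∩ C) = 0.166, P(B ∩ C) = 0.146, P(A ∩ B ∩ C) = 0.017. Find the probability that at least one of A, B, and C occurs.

Inclusion–exclusion gives
P(A ∪ B ∪ C) = 0.374 + 0.493 + 0.471 − 0.124 − 0.166 − 0.146 + 0.017 = 0.919

0.919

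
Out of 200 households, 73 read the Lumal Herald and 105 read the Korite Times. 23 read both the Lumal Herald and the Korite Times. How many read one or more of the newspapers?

155

|union| = 73 + 105 − 23 = 155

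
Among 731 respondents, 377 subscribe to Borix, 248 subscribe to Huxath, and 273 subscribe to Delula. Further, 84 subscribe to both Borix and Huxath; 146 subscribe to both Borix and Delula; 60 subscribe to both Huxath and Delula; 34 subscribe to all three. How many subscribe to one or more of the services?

642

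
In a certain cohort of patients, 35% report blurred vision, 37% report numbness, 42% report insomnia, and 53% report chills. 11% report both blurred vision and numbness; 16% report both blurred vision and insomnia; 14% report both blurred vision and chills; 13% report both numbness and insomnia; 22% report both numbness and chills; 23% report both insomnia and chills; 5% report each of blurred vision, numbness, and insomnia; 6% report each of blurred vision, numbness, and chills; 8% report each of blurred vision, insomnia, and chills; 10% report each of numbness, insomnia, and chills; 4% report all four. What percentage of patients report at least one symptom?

93%

By inclusion–exclusion:
P(at least one) = 35 + 37 + 42 + 53 − 11 − 16 − 14 − 13 − 22 − 23 + 5 + 6 + 8 + 10 − 4 = 93%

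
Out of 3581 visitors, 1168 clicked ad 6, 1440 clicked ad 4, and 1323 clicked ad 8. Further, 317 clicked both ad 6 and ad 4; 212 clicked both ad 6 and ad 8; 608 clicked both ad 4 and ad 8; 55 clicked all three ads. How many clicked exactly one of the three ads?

|exactly one| = 1168 + 1440 + 1323 − 2·317 − 2·212 − 2·608 + 3·55 = 1822

1822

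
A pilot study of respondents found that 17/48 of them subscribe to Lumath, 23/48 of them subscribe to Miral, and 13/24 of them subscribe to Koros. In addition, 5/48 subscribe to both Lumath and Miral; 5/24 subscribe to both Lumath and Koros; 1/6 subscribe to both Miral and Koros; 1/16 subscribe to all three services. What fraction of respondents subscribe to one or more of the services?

Using inclusion–exclusion:
P(≥1) = 17/48 + 23/48 + 13/24 − 5/48 − 5/24 − 1/6 + 1/16 = 23/24

23/24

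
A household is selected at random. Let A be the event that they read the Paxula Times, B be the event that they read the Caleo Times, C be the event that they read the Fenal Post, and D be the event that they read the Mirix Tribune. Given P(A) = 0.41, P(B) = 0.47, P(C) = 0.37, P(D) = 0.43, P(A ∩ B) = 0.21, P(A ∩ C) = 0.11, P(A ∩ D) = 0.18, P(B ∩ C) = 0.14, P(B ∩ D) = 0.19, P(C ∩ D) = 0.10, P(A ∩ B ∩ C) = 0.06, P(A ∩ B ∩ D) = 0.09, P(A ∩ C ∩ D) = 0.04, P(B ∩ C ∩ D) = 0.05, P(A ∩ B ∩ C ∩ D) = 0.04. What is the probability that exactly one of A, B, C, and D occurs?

P(exactly one) = 0.41 + 0.47 + 0.37 + 0.43 − 2·0.21 − 2·0.11 − 2·0.18 − 2·0.14 − 2·0.19 − 2·0.10 + 3·0.06 + 3·0.09 + 3·0.04 + 3·0.05 − 4·0.04 = 0.38

0.38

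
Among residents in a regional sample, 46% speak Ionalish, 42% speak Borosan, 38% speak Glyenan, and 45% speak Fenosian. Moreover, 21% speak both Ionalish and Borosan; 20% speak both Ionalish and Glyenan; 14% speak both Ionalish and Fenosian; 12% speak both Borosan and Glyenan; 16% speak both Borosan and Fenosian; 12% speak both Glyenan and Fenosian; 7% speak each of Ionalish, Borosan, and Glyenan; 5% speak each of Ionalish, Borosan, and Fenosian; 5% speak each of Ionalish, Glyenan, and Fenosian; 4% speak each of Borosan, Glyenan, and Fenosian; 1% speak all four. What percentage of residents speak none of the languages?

4%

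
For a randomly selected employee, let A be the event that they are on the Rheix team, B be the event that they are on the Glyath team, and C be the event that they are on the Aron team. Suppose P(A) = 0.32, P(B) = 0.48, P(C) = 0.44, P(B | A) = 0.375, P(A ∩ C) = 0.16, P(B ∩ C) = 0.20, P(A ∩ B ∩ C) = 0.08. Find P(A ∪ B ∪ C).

0.84

P(A ∩ B) = P(A)·P(B|A) = 0.32 × 0.375 = 0.12
P(A ∪ B ∪ C) = 0.32 + 0.48 + 0.44 − 0.12 − 0.16 − 0.20 + 0.08 = 0.84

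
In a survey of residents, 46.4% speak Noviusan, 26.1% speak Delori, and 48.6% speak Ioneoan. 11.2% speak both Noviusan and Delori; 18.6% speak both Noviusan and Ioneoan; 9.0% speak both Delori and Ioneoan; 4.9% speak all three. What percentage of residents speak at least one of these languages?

87.2%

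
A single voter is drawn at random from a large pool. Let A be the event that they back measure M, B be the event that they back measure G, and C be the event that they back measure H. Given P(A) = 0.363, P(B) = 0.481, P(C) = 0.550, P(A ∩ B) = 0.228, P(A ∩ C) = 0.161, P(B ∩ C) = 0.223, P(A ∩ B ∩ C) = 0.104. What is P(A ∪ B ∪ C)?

0.886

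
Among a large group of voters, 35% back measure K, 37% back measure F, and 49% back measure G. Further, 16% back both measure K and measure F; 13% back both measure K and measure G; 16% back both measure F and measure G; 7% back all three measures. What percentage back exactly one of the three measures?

Using the inclusion–exclusion count for exactly one event:
P(exactly one) = 35 + 37 + 49 − 2·16 − 2·13 − 2·16 + 3·7 = 52%

52%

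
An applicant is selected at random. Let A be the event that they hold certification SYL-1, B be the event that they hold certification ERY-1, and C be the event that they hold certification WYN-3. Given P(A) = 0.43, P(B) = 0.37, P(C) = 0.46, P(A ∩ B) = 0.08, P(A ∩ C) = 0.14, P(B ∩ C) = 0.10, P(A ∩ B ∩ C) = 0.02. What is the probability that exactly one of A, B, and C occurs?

P(exactly one) = 0.43 + 0.37 + 0.46 − 2·0.08 − 2·0.14 − 2·0.10 + 3·0.02 = 0.68

0.68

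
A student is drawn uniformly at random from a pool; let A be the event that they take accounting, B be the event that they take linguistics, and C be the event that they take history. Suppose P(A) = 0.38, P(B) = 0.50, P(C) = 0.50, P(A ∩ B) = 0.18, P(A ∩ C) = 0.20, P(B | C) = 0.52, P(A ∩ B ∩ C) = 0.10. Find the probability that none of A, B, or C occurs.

0.16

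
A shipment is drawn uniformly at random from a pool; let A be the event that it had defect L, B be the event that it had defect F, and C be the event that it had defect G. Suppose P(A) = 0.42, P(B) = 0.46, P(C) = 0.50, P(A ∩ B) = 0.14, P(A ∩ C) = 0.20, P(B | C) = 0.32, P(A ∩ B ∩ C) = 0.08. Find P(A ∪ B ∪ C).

0.96

P(B ∩ C) = P(C)·P(B|C) = 0.50 × 0.32 = 0.16
Using inclusion–exclusion:
P(A ∪ B ∪ C) = 0.42 + 0.46 + 0.50 − 0.14 − 0.20 − 0.16 + 0.08 = 0.96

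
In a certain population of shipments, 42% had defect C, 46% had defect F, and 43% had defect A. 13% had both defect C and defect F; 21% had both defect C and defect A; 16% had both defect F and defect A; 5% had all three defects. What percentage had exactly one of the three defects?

46%

P(exactly one) = 42 + 46 + 43 − 2·13 − 2·21 − 2·16 + 3·5 = 46%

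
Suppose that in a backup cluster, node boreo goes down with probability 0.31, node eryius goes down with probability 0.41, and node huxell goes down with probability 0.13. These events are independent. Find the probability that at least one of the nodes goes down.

Independence gives P(none) = ∏(1 − pᵢ).
P(none) = (1 − 0.31) × (1 − 0.41) × (1 − 0.13) = 0.69 × 0.59 × 0.87 = 0.354177
P(at least one) = 1 − 0.354177 = 0.645823

0.645823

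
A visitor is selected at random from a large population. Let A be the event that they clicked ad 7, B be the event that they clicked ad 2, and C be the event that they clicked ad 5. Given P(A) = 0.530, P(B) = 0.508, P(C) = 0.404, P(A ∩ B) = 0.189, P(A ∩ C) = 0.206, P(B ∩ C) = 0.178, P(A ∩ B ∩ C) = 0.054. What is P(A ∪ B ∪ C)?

0.923

By inclusion-exclusion,
P(A ∪ B ∪ C) = 0.530 + 0.508 + 0.404 − 0.189 − 0.206 − 0.178 + 0.054 = 0.923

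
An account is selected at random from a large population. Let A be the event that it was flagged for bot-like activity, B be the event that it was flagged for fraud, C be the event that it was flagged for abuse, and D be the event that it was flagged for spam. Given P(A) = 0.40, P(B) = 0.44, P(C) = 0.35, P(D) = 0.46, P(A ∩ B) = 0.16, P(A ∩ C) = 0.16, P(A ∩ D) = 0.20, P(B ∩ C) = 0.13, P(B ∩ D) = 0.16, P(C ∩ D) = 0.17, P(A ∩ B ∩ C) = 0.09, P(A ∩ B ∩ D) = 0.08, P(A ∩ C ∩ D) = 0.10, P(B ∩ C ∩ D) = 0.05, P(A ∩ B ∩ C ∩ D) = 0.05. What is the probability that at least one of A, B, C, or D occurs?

0.94

P(A ∪ B ∪ C ∪ D) = 0.40 + 0.44 + 0.35 + 0.46 − 0.16 − 0.16 − 0.20 − 0.13 − 0.16 − 0.17 + 0.09 + 0.08 + 0.10 + 0.05 − 0.05 = 0.94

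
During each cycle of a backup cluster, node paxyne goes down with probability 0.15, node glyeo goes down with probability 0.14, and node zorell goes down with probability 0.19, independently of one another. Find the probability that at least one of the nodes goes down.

P(none) = (1 − 0.15) × (1 − 0.14) × (1 − 0.19) = 0.85 × 0.86 × 0.81 = 0.59211
P(at least one) = 1 − 0.59211 = 0.40789

0.40789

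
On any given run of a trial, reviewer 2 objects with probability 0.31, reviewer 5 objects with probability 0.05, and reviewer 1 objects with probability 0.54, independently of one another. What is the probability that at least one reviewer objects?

0.69847

P(none) = (1 − 0.31) × (1 − 0.05) × (1 − 0.54) = 0.69 × 0.95 × 0.46 = 0.30153
P(at least one) = 1 − 0.30153 = 0.69847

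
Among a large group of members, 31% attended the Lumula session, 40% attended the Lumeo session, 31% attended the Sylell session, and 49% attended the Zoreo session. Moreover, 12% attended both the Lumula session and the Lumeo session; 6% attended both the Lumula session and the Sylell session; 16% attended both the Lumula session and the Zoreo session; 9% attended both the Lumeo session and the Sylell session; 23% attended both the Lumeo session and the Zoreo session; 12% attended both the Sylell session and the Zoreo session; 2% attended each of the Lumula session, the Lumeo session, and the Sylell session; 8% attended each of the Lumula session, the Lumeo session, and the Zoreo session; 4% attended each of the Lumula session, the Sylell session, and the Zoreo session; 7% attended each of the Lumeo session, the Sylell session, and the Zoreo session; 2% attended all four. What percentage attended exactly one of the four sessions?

Using the inclusion–exclusion count for exactly one event:
P(exactly one) = 31 + 40 + 31 + 49 − 2·12 − 2·6 − 2·16 − 2·9 − 2·23 − 2·12 + 3·2 + 3·8 + 3·4 + 3·7 − 4·2 = 50%

50%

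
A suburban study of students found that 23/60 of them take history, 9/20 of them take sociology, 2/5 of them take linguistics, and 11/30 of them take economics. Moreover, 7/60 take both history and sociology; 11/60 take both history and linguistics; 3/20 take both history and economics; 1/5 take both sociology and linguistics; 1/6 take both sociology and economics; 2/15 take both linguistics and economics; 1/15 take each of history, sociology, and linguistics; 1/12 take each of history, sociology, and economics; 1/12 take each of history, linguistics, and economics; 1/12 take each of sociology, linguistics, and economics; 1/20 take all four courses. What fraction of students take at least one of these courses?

11/12

Inclusion–exclusion gives
P(at least one) = 23/60 + 9/20 + 2/5 + 11/30 − 7/60 − 11/60 − 3/20 − 1/5 − 1/6 − 2/15 + 1/15 + 1/12 + 1/12 + 1/12 − 1/20 = 11/12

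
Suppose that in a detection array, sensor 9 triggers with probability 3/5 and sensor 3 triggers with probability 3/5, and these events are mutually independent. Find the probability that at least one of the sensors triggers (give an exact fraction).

21/25

Independence gives P(none) = ∏(1 − pᵢ).
P(none) = (1 − 3/5) × (1 − 3/5) = 2/5 × 2/5 = 4/25
P(at least one) = 1 − 4/25 = 21/25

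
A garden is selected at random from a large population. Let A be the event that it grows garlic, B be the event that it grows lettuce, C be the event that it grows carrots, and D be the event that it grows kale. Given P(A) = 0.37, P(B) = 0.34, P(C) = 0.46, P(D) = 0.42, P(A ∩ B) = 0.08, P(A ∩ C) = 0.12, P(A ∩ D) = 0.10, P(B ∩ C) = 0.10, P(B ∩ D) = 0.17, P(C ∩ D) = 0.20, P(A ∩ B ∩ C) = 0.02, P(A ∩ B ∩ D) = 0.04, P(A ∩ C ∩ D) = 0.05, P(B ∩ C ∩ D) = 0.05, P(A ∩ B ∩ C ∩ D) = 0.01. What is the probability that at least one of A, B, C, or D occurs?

P(A ∪ B ∪ C ∪ D) = 0.37 + 0.34 + 0.46 + 0.42 − 0.08 − 0.12 − 0.10 − 0.10 − 0.17 − 0.20 + 0.02 + 0.04 + 0.05 + 0.05 − 0.01 = 0.97

0.97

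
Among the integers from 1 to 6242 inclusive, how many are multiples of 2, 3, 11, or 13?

Inclusion–exclusion gives
3121 + 2080 + 567 + 480 − 1040 − 283 − 240 − 189 − 160 − 43 + 94 + 80 + 21 + 14 − 7 = 4495

4495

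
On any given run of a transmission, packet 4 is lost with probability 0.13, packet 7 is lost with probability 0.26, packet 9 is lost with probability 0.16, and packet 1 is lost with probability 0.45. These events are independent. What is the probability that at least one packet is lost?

P(none) = (1 − 0.13) × (1 − 0.26) × (1 − 0.16) × (1 − 0.45) = 0.87 × 0.74 × 0.84 × 0.55 = 0.2974356
P(at least one) = 1 − 0.2974356 = 0.7025644

0.7025644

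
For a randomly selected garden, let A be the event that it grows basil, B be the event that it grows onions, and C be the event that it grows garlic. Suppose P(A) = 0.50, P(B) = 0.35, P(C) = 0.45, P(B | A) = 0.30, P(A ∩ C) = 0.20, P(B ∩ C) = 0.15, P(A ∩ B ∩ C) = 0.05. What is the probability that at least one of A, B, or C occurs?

0.85

P(A ∩ B) = P(A)·P(B|A) = 0.50 × 0.30 = 0.15
P(A ∪ B ∪ C) = 0.50 + 0.35 + 0.45 − 0.15 − 0.20 − 0.15 + 0.05 = 0.85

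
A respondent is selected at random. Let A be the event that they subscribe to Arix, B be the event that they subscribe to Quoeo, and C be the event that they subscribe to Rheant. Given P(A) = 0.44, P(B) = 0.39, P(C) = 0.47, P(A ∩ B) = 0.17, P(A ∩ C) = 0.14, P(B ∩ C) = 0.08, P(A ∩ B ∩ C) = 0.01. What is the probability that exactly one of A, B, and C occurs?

0.55

P(exactly one) = 0.44 + 0.39 + 0.47 − 2·0.17 − 2·0.14 − 2·0.08 + 3·0.01 = 0.55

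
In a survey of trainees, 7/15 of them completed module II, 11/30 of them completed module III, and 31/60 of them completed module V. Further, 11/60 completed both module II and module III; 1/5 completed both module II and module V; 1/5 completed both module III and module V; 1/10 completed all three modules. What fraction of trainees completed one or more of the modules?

13/15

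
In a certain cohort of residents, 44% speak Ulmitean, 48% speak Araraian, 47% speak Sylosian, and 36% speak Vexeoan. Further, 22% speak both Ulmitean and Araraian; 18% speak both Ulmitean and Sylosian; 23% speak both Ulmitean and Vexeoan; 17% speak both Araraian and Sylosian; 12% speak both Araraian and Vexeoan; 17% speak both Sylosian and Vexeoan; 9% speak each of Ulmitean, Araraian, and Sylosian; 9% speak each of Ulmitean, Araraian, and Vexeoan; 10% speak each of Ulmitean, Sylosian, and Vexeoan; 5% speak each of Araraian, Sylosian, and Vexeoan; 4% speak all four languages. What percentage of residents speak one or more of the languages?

95%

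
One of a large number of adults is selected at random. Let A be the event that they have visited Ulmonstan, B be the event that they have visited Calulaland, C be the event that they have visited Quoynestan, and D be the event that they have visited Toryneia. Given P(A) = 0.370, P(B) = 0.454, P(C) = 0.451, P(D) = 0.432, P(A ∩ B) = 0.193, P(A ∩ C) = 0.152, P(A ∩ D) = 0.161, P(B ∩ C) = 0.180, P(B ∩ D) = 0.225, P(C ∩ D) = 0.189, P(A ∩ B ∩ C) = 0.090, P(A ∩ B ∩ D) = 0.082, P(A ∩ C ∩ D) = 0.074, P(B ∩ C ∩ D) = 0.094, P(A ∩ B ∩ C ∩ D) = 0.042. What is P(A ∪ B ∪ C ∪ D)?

By inclusion-exclusion,
P(A ∪ B ∪ C ∪ D) = 0.370 + 0.454 + 0.451 + 0.432 − 0.193 − 0.152 − 0.161 − 0.180 − 0.225 − 0.189 + 0.090 + 0.082 + 0.074 + 0.094 − 0.042 = 0.905

0.905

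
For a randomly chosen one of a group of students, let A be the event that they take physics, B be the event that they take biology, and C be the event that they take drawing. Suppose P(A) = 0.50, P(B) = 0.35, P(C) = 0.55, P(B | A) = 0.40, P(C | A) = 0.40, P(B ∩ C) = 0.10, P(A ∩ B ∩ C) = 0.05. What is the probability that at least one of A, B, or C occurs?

0.95

P(A ∩ B) = P(A)·P(B|A) = 0.50 × 0.40 = 0.20
P(A ∩ C) = P(A)·P(C|A) = 0.50 × 0.40 = 0.20
P(A ∪ B ∪ C) = 0.50 + 0.35 + 0.55 − 0.20 − 0.20 − 0.10 + 0.05 = 0.95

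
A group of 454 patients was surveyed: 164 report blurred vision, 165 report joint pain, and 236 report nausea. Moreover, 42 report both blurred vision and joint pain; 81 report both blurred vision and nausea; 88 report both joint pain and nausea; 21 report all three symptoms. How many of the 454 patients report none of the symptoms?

79

Inclusion–exclusion gives
|at least one| = 164 + 165 + 236 − 42 − 81 − 88 + 21 = 375
None: 454 − 375 = 79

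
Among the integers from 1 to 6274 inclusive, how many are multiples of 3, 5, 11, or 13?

⌊6274/3⌋ + ⌊6274/5⌋ + ⌊6274/11⌋ + ⌊6274/13⌋ − ⌊6274/15⌋ − ⌊6274/33⌋ − ⌊6274/39⌋ − ⌊6274/55⌋ − ⌊6274/65⌋ − ⌊6274/143⌋ + ⌊6274/165⌋ + ⌊6274/195⌋ + ⌊6274/429⌋ + ⌊6274/715⌋ − ⌊6274/2145⌋ = 2091 + 1254 + 570 + 482 − 418 − 190 − 160 − 114 − 96 − 43 + 38 + 32 + 14 + 8 − 2 = 3466

3466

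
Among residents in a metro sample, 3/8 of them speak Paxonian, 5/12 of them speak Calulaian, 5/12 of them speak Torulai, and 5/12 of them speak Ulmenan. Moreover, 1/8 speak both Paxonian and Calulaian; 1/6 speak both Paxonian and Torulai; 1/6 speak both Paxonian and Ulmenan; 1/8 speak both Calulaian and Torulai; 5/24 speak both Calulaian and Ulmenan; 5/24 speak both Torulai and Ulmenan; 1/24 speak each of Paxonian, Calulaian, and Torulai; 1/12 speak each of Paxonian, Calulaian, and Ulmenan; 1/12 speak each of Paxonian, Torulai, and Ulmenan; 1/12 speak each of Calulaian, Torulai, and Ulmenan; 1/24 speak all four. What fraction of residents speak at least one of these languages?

7/8

P(≥1) = 3/8 + 5/12 + 5/12 + 5/12 − 1/8 − 1/6 − 1/6 − 1/8 − 5/24 − 5/24 + 1/24 + 1/12 + 1/12 + 1/12 − 1/24 = 7/8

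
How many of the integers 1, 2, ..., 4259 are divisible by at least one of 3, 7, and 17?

Apply inclusion-exclusion:
1419 + 608 + 250 − 202 − 83 − 35 + 11 = 1968

1968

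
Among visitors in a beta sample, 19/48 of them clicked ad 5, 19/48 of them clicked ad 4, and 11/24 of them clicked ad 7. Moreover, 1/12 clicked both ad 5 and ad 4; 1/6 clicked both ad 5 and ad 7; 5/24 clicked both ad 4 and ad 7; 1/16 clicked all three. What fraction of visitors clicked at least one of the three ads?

41/48

Apply inclusion-exclusion:
P(union) = 19/48 + 19/48 + 11/24 − 1/12 − 1/6 − 5/24 + 1/16 = 41/48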